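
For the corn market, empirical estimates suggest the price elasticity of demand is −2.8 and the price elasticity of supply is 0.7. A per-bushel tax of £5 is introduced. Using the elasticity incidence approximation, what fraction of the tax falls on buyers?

Buyers' share ≈ 0.2.

Incidence ratio: buyers' share ≈ εs / (εs + |εd|) = 0.7 / (0.7 + 2.8) = 0.2.
Supply is the less elastic side, so buyers bear the smaller share.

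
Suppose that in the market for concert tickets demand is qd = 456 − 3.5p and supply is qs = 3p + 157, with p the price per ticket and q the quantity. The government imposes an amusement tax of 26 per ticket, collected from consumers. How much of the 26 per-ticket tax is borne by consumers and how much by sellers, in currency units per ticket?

Without the tax, 456 − 3.5p = 3p + 157 gives 6.5p = 299, so p* = 46 and q* = 295.
With the tax collected from consumers, demand (in seller-price terms) shifts: qd = 456 − 3.5(p + 26).
New equilibrium: consumers pay 58, sellers receive 32, q = 253. (Wedge: pb − ps = 26.)
Burden on consumers: 12; on sellers: 14. (They sum to 26.)

Consumers bear 12 per ticket; sellers bear 14 per ticket.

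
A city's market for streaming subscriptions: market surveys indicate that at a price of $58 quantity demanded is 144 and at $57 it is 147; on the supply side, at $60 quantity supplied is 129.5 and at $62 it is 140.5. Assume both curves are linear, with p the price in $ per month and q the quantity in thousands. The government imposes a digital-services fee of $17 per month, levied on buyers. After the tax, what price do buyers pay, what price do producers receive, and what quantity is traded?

Buyers pay $72; producers receive $55; quantity = 102.

Demand slope: (147 − 144)/(57 − 58) = -3, so qd = 318 − 3p.
Supply slope: (140.5 − 129.5)/(62 − 60) = 5.5, so qs = 5.5p − 200.5.
Before the tax: set 318 − 3p = 5.5p − 200.5 → p* = $61, q* = 135.
With the tax collected from buyers, demand (in seller-price terms) shifts: qd = 318 − 3(p + 17).
New equilibrium: buyers pay $72, producers receive $55, q = 102. (Wedge: pb − ps = 17.)
The less price-elastic side of the market bears the larger share of a per-unit tax.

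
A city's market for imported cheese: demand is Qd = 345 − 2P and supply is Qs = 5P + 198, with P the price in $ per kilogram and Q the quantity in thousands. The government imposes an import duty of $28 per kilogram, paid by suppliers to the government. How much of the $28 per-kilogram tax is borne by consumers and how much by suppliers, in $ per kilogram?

Before the tax: set 345 − 2P = 5P + 198 → P* = $21, Q* = 303.
With the tax collected from suppliers, supply shifts: Qs = 5(P − 28) + 198.
Solving gives Q = 263 with consumers paying $41 and suppliers receiving $13 (the $28 wedge).
Burden on consumers: $20; on suppliers: $8. (They sum to $28.)
The less price-elastic side of the market bears the larger share of a per-unit tax.

Consumers bear $20 per kilogram; suppliers bear $8 per kilogram.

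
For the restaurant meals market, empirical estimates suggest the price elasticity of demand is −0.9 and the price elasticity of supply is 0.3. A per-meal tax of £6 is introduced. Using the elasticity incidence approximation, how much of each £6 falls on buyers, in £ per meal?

Incidence ratio: buyers' share ≈ εs / (εs + |εd|) = 0.3 / (0.3 + 0.9) = 0.25.
So buyers bear ≈ 0.25 × £6 = £1.5; producers bear £4.5.

Buyers bear ≈ £1.5 per meal.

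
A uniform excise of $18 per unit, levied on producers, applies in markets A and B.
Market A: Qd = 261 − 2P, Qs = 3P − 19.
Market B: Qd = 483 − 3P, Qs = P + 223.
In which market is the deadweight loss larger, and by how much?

Market A: pre-tax P* = $56, Q* = 149; post-tax Q = 127.4; deadweight loss = $194.4.
Market B: pre-tax P* = $65, Q* = 288; post-tax Q = 274.5; deadweight loss = $121.5.
Difference: $194.4 vs $121.5 → market A is larger by $72.9.

Market A, by $72.9.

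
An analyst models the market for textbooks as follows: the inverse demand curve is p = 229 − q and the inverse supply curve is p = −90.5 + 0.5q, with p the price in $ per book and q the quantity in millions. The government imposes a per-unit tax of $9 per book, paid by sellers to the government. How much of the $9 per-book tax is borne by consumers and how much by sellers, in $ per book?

Consumers bear $6 per book; sellers bear $3 per book.

Inverting to q(p) form: qd = 229 − p; qs = 2p + 181.
Before the tax: set 229 − p = 2p + 181 → p* = $16, q* = 213.
With the tax collected from sellers, supply shifts: qs = 2(p − 9) + 181.
Solving gives q = 207 with consumers paying $22 and sellers receiving $13 (the $9 wedge).
Burden on consumers: $6; on sellers: $3. (They sum to $9.)
The less price-elastic side of the market bears the larger share of a per-unit tax.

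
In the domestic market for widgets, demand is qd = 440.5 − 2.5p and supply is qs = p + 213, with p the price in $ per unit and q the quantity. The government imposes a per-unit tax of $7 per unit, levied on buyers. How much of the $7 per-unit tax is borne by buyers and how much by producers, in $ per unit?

Buyers bear $2 per unit; producers bear $5 per unit.

Without the tax, 440.5 − 2.5p = p + 213 gives 3.5p = 227.5, so p* = $65 and q* = 278.
With the tax collected from buyers, demand (in seller-price terms) shifts: qd = 440.5 − 2.5(p + 7).
Solving gives q = 273 with buyers paying $67 and producers receiving $60 (the $7 wedge).
Burden on buyers: $2; on producers: $5. (They sum to $7.)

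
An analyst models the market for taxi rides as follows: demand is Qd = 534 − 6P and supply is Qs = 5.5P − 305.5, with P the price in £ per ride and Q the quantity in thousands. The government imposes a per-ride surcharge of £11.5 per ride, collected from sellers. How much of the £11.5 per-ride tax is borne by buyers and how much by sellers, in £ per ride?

Buyers bear £5.5 per ride; sellers bear £6 per ride.

Without the tax, 534 − 6P = 5.5P − 305.5 gives 11.5P = 839.5, so P* = £73 and Q* = 96.
With the tax collected from sellers, supply shifts: Qs = 5.5(P − 11.5) − 305.5.
New equilibrium: buyers pay £78.5, sellers receive £67, Q = 63. (Wedge: Pb − Ps = 11.5.)
Burden on buyers: £5.5; on sellers: £6. (They sum to £11.5.)
The less price-elastic side of the market bears the larger share of a per-unit tax.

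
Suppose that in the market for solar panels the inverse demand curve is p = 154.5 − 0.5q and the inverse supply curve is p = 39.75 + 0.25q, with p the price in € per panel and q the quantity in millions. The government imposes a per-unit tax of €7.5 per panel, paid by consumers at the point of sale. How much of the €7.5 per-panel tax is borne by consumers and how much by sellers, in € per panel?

Inverting to q(p) form: qd = 309 − 2p; qs = 4p − 159.
Before the tax: set 309 − 2p = 4p − 159 → p* = €78, q* = 153.
With the tax collected from consumers, demand (in seller-price terms) shifts: qd = 309 − 2(p + 7.5).
Solving gives q = 143 with consumers paying €83 and sellers receiving €75.5 (the €7.5 wedge).
Burden on consumers: €5; on sellers: €2.5. (They sum to €7.5.)
The less price-elastic side of the market bears the larger share of a per-unit tax.

Consumers bear €5 per panel; sellers bear €2.5 per panel.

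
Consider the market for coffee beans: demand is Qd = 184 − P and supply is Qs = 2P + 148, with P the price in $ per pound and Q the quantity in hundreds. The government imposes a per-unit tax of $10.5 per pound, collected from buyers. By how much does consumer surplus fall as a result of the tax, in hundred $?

Consumer surplus falls by $1179.5 hundred.

Before the tax: set 184 − P = 2P + 148 → P* = $12, Q* = 172.
With the tax collected from buyers, demand (in seller-price terms) shifts: Qd = 184 − (P + 10.5).
New equilibrium: buyers pay $19, suppliers receive $8.5, Q = 165. (Wedge: Pb − Ps = 10.5.)
ΔCS is the trapezoid between Q = 165 and Q = 172 of height $7: ½ · (172 + 165) · 7 = $1179.5.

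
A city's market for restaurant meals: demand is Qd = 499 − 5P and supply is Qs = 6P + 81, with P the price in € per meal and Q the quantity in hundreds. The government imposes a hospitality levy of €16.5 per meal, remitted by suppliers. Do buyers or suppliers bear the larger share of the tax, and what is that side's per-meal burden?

Without the tax, 499 − 5P = 6P + 81 gives 11P = 418, so P* = €38 and Q* = 309.
With the tax collected from suppliers, supply shifts: Qs = 6(P − 16.5) + 81.
New equilibrium: buyers pay €47, suppliers receive €30.5, Q = 264. (Wedge: Pb − Ps = 16.5.)
Per-meal burden: buyers €9, suppliers €7.5.
Buyers take the larger share because demand is less price-elastic here (demand slope 5 vs supply slope 6).

Buyers bear the larger share: €9 per meal.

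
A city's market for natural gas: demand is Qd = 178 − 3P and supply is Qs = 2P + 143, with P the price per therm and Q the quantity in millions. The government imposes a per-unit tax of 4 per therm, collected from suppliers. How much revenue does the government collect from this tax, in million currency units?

Tax revenue = 608.8 million.

Without the tax, 178 − 3P = 2P + 143 gives 5P = 35, so P* = 7 and Q* = 157.
With the tax collected from suppliers, supply shifts: Qs = 2(P − 4) + 143.
Solving gives Q = 152.2 with consumers paying 8.6 and suppliers receiving 4.6 (the 4 wedge).
Revenue = t · Q = 4 · 152.2 = 608.8.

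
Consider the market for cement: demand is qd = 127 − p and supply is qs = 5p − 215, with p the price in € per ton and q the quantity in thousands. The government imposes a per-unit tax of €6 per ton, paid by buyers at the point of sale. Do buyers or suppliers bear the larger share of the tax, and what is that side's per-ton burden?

Without the tax, 127 − p = 5p − 215 gives 6p = 342, so p* = €57 and q* = 70.
With the tax collected from buyers, demand (in seller-price terms) shifts: qd = 127 − (p + 6).
Solving gives q = 65 with buyers paying €62 and suppliers receiving €56 (the €6 wedge).
Per-ton burden: buyers €5, suppliers €1.
Buyers take the larger share because demand is less price-elastic here (demand slope 1 vs supply slope 5).
The less price-elastic side of the market bears the larger share of a per-unit tax.

Buyers bear the larger share: €5 per ton.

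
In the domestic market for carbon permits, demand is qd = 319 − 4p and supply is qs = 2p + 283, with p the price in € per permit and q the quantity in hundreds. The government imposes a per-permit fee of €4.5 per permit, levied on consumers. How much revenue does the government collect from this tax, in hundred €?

Tax revenue = €1300.5 hundred.

Before the tax: set 319 − 4p = 2p + 283 → p* = €6, q* = 295.
With the tax collected from consumers, demand (in seller-price terms) shifts: qd = 319 − 4(p + 4.5).
Solving gives q = 289 with consumers paying €7.5 and sellers receiving €3 (the €4.5 wedge).
Revenue = t · Q = 4.5 · 289 = €1300.5.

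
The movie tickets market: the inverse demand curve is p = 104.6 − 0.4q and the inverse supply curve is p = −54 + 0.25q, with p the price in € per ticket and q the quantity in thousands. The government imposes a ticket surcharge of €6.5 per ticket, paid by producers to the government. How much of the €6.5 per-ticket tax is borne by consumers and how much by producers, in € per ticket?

Consumers bear €4 per ticket; producers bear €2.5 per ticket.

Inverting to q(p) form: qd = 261.5 − 2.5p; qs = 4p + 216.
Without the tax, 261.5 − 2.5p = 4p + 216 gives 6.5p = 45.5, so p* = €7 and q* = 244.
With the tax collected from producers, supply shifts: qs = 4(p − 6.5) + 216.
Solving gives q = 234 with consumers paying €11 and producers receiving €4.5 (the €6.5 wedge).
Burden on consumers: €4; on producers: €2.5. (They sum to €6.5.)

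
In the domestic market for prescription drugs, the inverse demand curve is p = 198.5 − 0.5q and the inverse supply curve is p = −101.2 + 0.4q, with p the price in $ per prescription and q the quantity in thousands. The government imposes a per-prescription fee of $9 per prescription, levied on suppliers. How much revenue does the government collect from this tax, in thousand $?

Tax revenue = $2907 thousand.

Inverting to q(p) form: qd = 397 − 2p; qs = 2.5p + 253.
Before the tax: set 397 − 2p = 2.5p + 253 → p* = $32, q* = 333.
With the tax collected from suppliers, supply shifts: qs = 2.5(p − 9) + 253.
Solving gives q = 323 with buyers paying $37 and suppliers receiving $28 (the $9 wedge).
Revenue = t · Q = 9 · 323 = $2907.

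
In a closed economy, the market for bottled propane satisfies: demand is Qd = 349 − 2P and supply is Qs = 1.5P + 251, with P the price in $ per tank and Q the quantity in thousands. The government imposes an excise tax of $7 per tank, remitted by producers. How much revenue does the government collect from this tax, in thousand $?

Tax revenue = $2009 thousand.

Before the tax: set 349 − 2P = 1.5P + 251 → P* = $28, Q* = 293.
With the tax collected from producers, supply shifts: Qs = 1.5(P − 7) + 251.
Solving gives Q = 287 with consumers paying $31 and producers receiving $24 (the $7 wedge).
Revenue = t · Q = 7 · 287 = $2009.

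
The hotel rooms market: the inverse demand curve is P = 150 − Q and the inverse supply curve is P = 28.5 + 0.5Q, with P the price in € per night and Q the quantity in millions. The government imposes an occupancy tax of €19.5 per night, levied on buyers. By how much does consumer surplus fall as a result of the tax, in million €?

Rewrite in direct form: Qd = 150 − P and Qs = 2P − 57.
Without the tax, 150 − P = 2P − 57 gives 3P = 207, so P* = €69 and Q* = 81.
With the tax collected from buyers, demand (in seller-price terms) shifts: Qd = 150 − (P + 19.5).
New equilibrium: buyers pay €82, suppliers receive €62.5, Q = 68. (Wedge: Pb − Ps = 19.5.)
ΔCS is the trapezoid between Q = 68 and Q = 81 of height €13: ½ · (81 + 68) · 13 = €968.5.

Consumer surplus falls by €968.5 million.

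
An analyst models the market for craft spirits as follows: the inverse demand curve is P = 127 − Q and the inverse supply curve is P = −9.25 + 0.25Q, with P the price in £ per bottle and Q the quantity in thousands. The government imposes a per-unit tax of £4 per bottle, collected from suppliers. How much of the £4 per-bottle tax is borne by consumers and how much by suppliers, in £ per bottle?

Inverting to Q(P) form: Qd = 127 − P; Qs = 4P + 37.
Without the tax, 127 − P = 4P + 37 gives 5P = 90, so P* = £18 and Q* = 109.
With the tax collected from suppliers, supply shifts: Qs = 4(P − 4) + 37.
Solving gives Q = 105.8 with consumers paying £21.2 and suppliers receiving £17.2 (the £4 wedge).
Burden on consumers: £3.2; on suppliers: £0.8. (They sum to £4.)

Consumers bear £3.2 per bottle; suppliers bear £0.8 per bottle.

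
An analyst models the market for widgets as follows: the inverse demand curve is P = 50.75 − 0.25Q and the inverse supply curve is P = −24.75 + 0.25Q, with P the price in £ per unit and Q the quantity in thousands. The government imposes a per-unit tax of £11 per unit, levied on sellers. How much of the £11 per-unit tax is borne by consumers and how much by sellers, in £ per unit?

Consumers bear £5.5 per unit; sellers bear £5.5 per unit.

Inverting to Q(P) form: Qd = 203 − 4P; Qs = 4P + 99.
Before the tax: set 203 − 4P = 4P + 99 → P* = £13, Q* = 151.
With the tax collected from sellers, supply shifts: Qs = 4(P − 11) + 99.
New equilibrium: consumers pay £18.5, sellers receive £7.5, Q = 129. (Wedge: Pb − Ps = 11.)
Burden on consumers: £5.5; on sellers: £5.5. (They sum to £11.)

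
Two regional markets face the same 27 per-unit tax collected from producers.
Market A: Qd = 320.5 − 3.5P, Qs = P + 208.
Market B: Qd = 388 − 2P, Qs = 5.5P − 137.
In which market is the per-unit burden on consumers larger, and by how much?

Market A: pre-tax P* = 25, Q* = 233; post-tax Q = 212; per-unit burden on consumers = 6.
Market B: pre-tax P* = 70, Q* = 248; post-tax Q = 208.4; per-unit burden on consumers = 19.8.
Difference: 6 vs 19.8 → market B is larger by 13.8.

Market B, by 13.8.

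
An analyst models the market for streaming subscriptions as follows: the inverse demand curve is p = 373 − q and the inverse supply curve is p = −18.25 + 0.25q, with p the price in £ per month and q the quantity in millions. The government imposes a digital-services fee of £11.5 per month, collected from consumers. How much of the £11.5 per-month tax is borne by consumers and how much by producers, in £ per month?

Consumers bear £9.2 per month; producers bear £2.3 per month.

Inverting to q(p) form: qd = 373 − p; qs = 4p + 73.
Before the tax: set 373 − p = 4p + 73 → p* = £60, q* = 313.
With the tax collected from consumers, demand (in seller-price terms) shifts: qd = 373 − (p + 11.5).
Solving gives q = 303.8 with consumers paying £69.2 and producers receiving £57.7 (the £11.5 wedge).
Burden on consumers: £9.2; on producers: £2.3. (They sum to £11.5.)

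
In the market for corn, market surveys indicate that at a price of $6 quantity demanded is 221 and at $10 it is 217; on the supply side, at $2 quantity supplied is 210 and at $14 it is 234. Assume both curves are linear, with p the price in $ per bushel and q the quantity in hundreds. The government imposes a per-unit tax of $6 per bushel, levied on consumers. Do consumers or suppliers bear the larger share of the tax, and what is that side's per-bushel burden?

Consumers bear the larger share: $4 per bushel.

Demand slope: (217 − 221)/(10 − 6) = -1, so qd = 227 − p.
Supply slope: (234 − 210)/(14 − 2) = 2, so qs = 2p + 206.
Without the tax, 227 − p = 2p + 206 gives 3p = 21, so p* = $7 and q* = 220.
With the tax collected from consumers, demand (in seller-price terms) shifts: qd = 227 − (p + 6).
Solving gives q = 216 with consumers paying $11 and suppliers receiving $5 (the $6 wedge).
Per-bushel burden: consumers $4, suppliers $2.
Consumers take the larger share because demand is less price-elastic here (demand slope 1 vs supply slope 2).
The less price-elastic side of the market bears the larger share of a per-unit tax.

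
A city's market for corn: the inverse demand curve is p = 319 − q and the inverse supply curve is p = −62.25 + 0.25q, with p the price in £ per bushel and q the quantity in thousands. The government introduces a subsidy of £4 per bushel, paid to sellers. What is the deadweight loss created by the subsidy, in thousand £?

Deadweight loss = £6.4 thousand.

Inverting to q(p) form: qd = 319 − p; qs = 4p + 249.
Without the subsidy, 319 − p = 4p + 249 gives 5p = 70, so p* = £14 and q* = 305.
With a per-unit subsidy paid to sellers, each receives p + 4 per unit sold, so supply becomes qs = 4(p + 4) + 249.
New equilibrium: consumers pay £10.8, sellers receive £14.8, q = 308.2. (Wedge: pb − ps = −4.)
Quantity rises by |ΔQ| = |305 − 308.2| = 3.2.
DWL = ½ · t · |ΔQ| = ½ · 4 · 3.2 = £6.4.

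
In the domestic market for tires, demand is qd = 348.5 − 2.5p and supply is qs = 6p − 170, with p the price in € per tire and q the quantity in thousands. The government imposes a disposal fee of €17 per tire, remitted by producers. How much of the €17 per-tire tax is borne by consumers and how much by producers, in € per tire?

Before the tax: set 348.5 − 2.5p = 6p − 170 → p* = €61, q* = 196.
With the tax collected from producers, supply shifts: qs = 6(p − 17) − 170.
Solving gives q = 166 with consumers paying €73 and producers receiving €56 (the €17 wedge).
Burden on consumers: €12; on producers: €5. (They sum to €17.)

Consumers bear €12 per tire; producers bear €5 per tire.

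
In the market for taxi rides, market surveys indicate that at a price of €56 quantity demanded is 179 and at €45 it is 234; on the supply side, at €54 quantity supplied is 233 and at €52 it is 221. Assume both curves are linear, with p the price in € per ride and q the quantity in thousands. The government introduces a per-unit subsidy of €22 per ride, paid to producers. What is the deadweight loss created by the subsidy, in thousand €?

Demand slope: (234 − 179)/(45 − 56) = -5, so qd = 459 − 5p.
Supply slope: (221 − 233)/(52 − 54) = 6, so qs = 6p − 91.
Before the subsidy: set 459 − 5p = 6p − 91 → p* = €50, q* = 209.
With a per-unit subsidy paid to producers, each receives p + 22 per unit sold, so supply becomes qs = 6(p + 22) − 91.
Solving gives q = 269 with consumers paying €38 and producers receiving €60 (the €22 wedge).
Quantity rises by |ΔQ| = |209 − 269| = 60.
DWL = ½ · t · |ΔQ| = ½ · 22 · 60 = €660.

Deadweight loss = €660 thousand.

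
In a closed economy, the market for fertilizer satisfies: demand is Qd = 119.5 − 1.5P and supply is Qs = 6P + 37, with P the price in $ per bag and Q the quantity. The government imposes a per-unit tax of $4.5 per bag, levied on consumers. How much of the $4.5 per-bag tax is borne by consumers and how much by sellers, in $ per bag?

Consumers bear $3.6 per bag; sellers bear $0.9 per bag.

Before the tax: set 119.5 − 1.5P = 6P + 37 → P* = $11, Q* = 103.
With the tax collected from consumers, demand (in seller-price terms) shifts: Qd = 119.5 − 1.5(P + 4.5).
Solving gives Q = 97.6 with consumers paying $14.6 and sellers receiving $10.1 (the $4.5 wedge).
Burden on consumers: $3.6; on sellers: $0.9. (They sum to $4.5.)
The less price-elastic side of the market bears the larger share of a per-unit tax.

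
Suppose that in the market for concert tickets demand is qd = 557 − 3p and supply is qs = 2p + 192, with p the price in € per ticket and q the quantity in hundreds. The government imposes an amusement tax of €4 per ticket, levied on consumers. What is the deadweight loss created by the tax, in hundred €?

Deadweight loss = €9.6 hundred.

Before the tax: set 557 − 3p = 2p + 192 → p* = €73, q* = 338.
With the tax collected from consumers, demand (in seller-price terms) shifts: qd = 557 − 3(p + 4).
New equilibrium: consumers pay €74.6, sellers receive €70.6, q = 333.2. (Wedge: pb − ps = 4.)
Quantity falls by |ΔQ| = |338 − 333.2| = 4.8.
DWL = ½ · t · |ΔQ| = ½ · 4 · 4.8 = €9.6.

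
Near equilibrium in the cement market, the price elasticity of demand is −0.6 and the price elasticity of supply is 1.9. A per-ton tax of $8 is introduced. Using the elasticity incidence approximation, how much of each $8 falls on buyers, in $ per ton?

Buyers bear ≈ $6.08 per ton.

Incidence ratio: buyers' share ≈ εs / (εs + |εd|) = 1.9 / (1.9 + 0.6) = 0.76.
So buyers bear ≈ 0.76 × $8 = $6.08; sellers bear $1.92.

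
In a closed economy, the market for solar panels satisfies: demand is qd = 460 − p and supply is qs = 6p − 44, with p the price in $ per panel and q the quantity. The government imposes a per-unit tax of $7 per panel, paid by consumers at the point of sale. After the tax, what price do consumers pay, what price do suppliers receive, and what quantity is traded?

Before the tax: set 460 − p = 6p − 44 → p* = $72, q* = 388.
With the tax collected from consumers, demand (in seller-price terms) shifts: qd = 460 − (p + 7).
Solving gives q = 382 with consumers paying $78 and suppliers receiving $71 (the $7 wedge).

Consumers pay $78; suppliers receive $71; quantity = 382.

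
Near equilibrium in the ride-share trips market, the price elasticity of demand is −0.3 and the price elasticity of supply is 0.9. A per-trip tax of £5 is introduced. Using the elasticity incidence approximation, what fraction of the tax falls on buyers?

Incidence ratio: buyers' share ≈ εs / (εs + |εd|) = 0.9 / (0.9 + 0.3) = 0.75.
Supply is the more elastic side, so buyers bear the larger share.

Buyers' share ≈ 0.75.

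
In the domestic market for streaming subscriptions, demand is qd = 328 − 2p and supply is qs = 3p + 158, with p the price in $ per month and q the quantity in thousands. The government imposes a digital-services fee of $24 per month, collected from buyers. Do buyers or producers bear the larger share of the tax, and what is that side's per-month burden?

Buyers bear the larger share: $14.4 per month.

Without the tax, 328 − 2p = 3p + 158 gives 5p = 170, so p* = $34 and q* = 260.
With the tax collected from buyers, demand (in seller-price terms) shifts: qd = 328 − 2(p + 24).
New equilibrium: buyers pay $48.4, producers receive $24.4, q = 231.2. (Wedge: pb − ps = 24.)
Per-month burden: buyers $14.4, producers $9.6.
Buyers take the larger share because demand is less price-elastic here (demand slope 2 vs supply slope 3).
The less price-elastic side of the market bears the larger share of a per-unit tax.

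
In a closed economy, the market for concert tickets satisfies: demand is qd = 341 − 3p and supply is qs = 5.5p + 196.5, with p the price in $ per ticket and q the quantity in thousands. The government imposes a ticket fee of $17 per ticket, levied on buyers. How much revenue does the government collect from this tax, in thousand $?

Tax revenue = $4369 thousand.

Without the tax, 341 − 3p = 5.5p + 196.5 gives 8.5p = 144.5, so p* = $17 and q* = 290.
With the tax collected from buyers, demand (in seller-price terms) shifts: qd = 341 − 3(p + 17).
Solving gives q = 257 with buyers paying $28 and producers receiving $11 (the $17 wedge).
Revenue = t · Q = 17 · 257 = $4369.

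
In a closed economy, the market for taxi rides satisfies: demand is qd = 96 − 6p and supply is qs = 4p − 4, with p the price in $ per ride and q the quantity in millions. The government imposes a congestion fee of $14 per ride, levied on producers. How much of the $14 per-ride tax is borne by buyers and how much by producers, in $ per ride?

Without the tax, 96 − 6p = 4p − 4 gives 10p = 100, so p* = $10 and q* = 36.
With the tax collected from producers, supply shifts: qs = 4(p − 14) − 4.
New equilibrium: buyers pay $15.6, producers receive $1.6, q = 2.4. (Wedge: pb − ps = 14.)
Burden on buyers: $5.6; on producers: $8.4. (They sum to $14.)

Buyers bear $5.6 per ride; producers bear $8.4 per ride.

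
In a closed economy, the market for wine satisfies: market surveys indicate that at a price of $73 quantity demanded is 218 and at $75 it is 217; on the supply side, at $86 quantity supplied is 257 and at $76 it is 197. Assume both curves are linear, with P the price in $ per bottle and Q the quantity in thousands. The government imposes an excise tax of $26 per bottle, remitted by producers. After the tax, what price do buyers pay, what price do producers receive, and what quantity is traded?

Demand slope: (217 − 218)/(75 − 73) = -0.5, so Qd = 254.5 − 0.5P.
Supply slope: (197 − 257)/(76 − 86) = 6, so Qs = 6P − 259.
Before the tax: set 254.5 − 0.5P = 6P − 259 → P* = $79, Q* = 215.
With the tax collected from producers, supply shifts: Qs = 6(P − 26) − 259.
Solving gives Q = 203 with buyers paying $103 and producers receiving $77 (the $26 wedge).

Buyers pay $103; producers receive $77; quantity = 203.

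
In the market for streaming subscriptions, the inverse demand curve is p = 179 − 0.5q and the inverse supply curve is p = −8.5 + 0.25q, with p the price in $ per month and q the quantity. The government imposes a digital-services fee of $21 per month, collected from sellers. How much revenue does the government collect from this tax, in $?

Inverting to q(p) form: qd = 358 − 2p; qs = 4p + 34.
Before the tax: set 358 − 2p = 4p + 34 → p* = $54, q* = 250.
With the tax collected from sellers, supply shifts: qs = 4(p − 21) + 34.
Solving gives q = 222 with consumers paying $68 and sellers receiving $47 (the $21 wedge).
Revenue = t · Q = 21 · 222 = $4662.

Tax revenue = $4662.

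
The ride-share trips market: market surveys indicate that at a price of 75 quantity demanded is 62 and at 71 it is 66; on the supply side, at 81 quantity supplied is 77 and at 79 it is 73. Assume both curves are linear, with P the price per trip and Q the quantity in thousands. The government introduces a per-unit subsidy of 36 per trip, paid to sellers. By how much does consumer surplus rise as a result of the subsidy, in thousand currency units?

Demand slope: (66 − 62)/(71 − 75) = -1, so Qd = 137 − P.
Supply slope: (73 − 77)/(79 − 81) = 2, so Qs = 2P − 85.
Without the subsidy, 137 − P = 2P − 85 gives 3P = 222, so P* = 74 and Q* = 63.
With a per-unit subsidy paid to sellers, each receives P + 36 per unit sold, so supply becomes Qs = 2(P + 36) − 85.
New equilibrium: buyers pay 50, sellers receive 86, Q = 87. (Wedge: Pb − Ps = −36.)
ΔCS is the trapezoid between Q = 87 and Q = 63 of height 24: ½ · (63 + 87) · 24 = 1800.

Consumer surplus rises by 1800 thousand.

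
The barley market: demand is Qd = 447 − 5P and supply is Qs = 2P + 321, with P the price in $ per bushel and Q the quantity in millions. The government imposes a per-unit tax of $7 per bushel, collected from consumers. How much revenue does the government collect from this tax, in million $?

Tax revenue = $2429 million.

Before the tax: set 447 − 5P = 2P + 321 → P* = $18, Q* = 357.
With the tax collected from consumers, demand (in seller-price terms) shifts: Qd = 447 − 5(P + 7).
Solving gives Q = 347 with consumers paying $20 and producers receiving $13 (the $7 wedge).
Revenue = t · Q = 7 · 347 = $2429.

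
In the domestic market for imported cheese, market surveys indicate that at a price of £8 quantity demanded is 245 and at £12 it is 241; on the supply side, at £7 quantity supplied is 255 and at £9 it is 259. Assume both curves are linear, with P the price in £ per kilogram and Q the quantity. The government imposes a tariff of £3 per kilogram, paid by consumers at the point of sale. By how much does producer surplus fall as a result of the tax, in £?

Demand slope: (241 − 245)/(12 − 8) = -1, so Qd = 253 − P.
Supply slope: (259 − 255)/(9 − 7) = 2, so Qs = 2P + 241.
Without the tax, 253 − P = 2P + 241 gives 3P = 12, so P* = £4 and Q* = 249.
With the tax collected from consumers, demand (in seller-price terms) shifts: Qd = 253 − (P + 3).
Solving gives Q = 247 with consumers paying £6 and producers receiving £3 (the £3 wedge).
ΔPS is the trapezoid between Q = 247 and Q = 249 of height £1: ½ · (249 + 247) · 1 = £248.

Producer surplus falls by £248.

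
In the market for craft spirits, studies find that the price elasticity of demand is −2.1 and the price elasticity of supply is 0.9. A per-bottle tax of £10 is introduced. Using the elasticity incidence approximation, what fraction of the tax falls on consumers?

Consumers' share ≈ 0.3.

Incidence ratio: consumers' share ≈ εs / (εs + |εd|) = 0.9 / (0.9 + 2.1) = 0.3.
Supply is the less elastic side, so consumers bear the smaller share.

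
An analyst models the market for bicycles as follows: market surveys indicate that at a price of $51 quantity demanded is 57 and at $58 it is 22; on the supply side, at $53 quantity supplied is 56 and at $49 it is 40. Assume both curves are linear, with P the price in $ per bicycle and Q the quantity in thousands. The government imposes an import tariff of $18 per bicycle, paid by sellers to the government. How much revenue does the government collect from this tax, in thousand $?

Tax revenue = $216 thousand.

Demand slope: (22 − 57)/(58 − 51) = -5, so Qd = 312 − 5P.
Supply slope: (40 − 56)/(49 − 53) = 4, so Qs = 4P − 156.
Before the tax: set 312 − 5P = 4P − 156 → P* = $52, Q* = 52.
With the tax collected from sellers, supply shifts: Qs = 4(P − 18) − 156.
New equilibrium: consumers pay $60, sellers receive $42, Q = 12. (Wedge: Pb − Ps = 18.)
Revenue = t · Q = 18 · 12 = $216.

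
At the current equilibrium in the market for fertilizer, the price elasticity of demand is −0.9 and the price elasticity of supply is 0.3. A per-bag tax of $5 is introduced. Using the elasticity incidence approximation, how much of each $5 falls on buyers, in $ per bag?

Incidence ratio: buyers' share ≈ εs / (εs + |εd|) = 0.3 / (0.3 + 0.9) = 0.25.
So buyers bear ≈ 0.25 × $5 = $1.25; sellers bear $3.75.

Buyers bear ≈ $1.25 per bag.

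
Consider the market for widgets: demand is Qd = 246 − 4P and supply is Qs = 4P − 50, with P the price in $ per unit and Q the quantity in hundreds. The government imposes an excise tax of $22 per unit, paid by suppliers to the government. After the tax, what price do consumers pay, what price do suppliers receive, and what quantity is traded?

Without the tax, 246 − 4P = 4P − 50 gives 8P = 296, so P* = $37 and Q* = 98.
With the tax collected from suppliers, supply shifts: Qs = 4(P − 22) − 50.
New equilibrium: consumers pay $48, suppliers receive $26, Q = 54. (Wedge: Pb − Ps = 22.)

Consumers pay $48; suppliers receive $26; quantity = 54.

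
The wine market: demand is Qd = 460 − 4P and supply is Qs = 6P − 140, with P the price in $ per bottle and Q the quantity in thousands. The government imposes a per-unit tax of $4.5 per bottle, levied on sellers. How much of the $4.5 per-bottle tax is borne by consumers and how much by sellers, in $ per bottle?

Before the tax: set 460 − 4P = 6P − 140 → P* = $60, Q* = 220.
With the tax collected from sellers, supply shifts: Qs = 6(P − 4.5) − 140.
Solving gives Q = 209.2 with consumers paying $62.7 and sellers receiving $58.2 (the $4.5 wedge).
Burden on consumers: $2.7; on sellers: $1.8. (They sum to $4.5.)
The less price-elastic side of the market bears the larger share of a per-unit tax.

Consumers bear $2.7 per bottle; sellers bear $1.8 per bottle.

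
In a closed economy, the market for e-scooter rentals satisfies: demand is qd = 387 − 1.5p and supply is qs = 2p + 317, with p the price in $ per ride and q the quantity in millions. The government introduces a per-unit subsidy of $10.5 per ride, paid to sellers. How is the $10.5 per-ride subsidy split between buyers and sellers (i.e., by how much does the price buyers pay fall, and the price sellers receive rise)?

Buyers gain $6 per ride; sellers gain $4.5 per ride.

Before the subsidy: set 387 − 1.5p = 2p + 317 → p* = $20, q* = 357.
With a per-unit subsidy paid to sellers, each receives p + 10.5 per unit sold, so supply becomes qs = 2(p + 10.5) + 317.
Solving gives q = 366 with buyers paying $14 and sellers receiving $24.5 (the $10.5 wedge).
Gain to buyers: $6; to sellers: $4.5. (They sum to $10.5.)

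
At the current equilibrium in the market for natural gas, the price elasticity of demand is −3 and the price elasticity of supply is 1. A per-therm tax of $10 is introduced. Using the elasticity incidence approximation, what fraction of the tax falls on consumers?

Incidence ratio: consumers' share ≈ εs / (εs + |εd|) = 1 / (1 + 3) = 0.25.
Supply is the less elastic side, so consumers bear the smaller share.

Consumers' share ≈ 0.25.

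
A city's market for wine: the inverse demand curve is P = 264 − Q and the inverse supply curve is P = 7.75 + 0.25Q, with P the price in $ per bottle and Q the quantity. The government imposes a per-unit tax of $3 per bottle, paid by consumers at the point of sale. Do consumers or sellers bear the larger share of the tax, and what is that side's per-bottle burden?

Consumers bear the larger share: $2.4 per bottle.

Rewrite in direct form: Qd = 264 − P and Qs = 4P − 31.
Without the tax, 264 − P = 4P − 31 gives 5P = 295, so P* = $59 and Q* = 205.
With the tax collected from consumers, demand (in seller-price terms) shifts: Qd = 264 − (P + 3).
Solving gives Q = 202.6 with consumers paying $61.4 and sellers receiving $58.4 (the $3 wedge).
Per-bottle burden: consumers $2.4, sellers $0.6.
Consumers take the larger share because demand is less price-elastic here (demand slope 1 vs supply slope 4).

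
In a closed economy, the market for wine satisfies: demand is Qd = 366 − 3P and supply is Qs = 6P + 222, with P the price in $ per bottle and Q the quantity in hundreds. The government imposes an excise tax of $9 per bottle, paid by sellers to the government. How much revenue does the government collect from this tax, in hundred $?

Without the tax, 366 − 3P = 6P + 222 gives 9P = 144, so P* = $16 and Q* = 318.
With the tax collected from sellers, supply shifts: Qs = 6(P − 9) + 222.
Solving gives Q = 300 with buyers paying $22 and sellers receiving $13 (the $9 wedge).
Revenue = t · Q = 9 · 300 = $2700.

Tax revenue = $2700 hundred.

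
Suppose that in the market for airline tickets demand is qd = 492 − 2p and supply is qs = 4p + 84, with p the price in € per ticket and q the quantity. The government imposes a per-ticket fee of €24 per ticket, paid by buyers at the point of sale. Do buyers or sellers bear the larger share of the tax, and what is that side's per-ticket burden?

Buyers bear the larger share: €16 per ticket.

Before the tax: set 492 − 2p = 4p + 84 → p* = €68, q* = 356.
With the tax collected from buyers, demand (in seller-price terms) shifts: qd = 492 − 2(p + 24).
Solving gives q = 324 with buyers paying €84 and sellers receiving €60 (the €24 wedge).
Per-ticket burden: buyers €16, sellers €8.
Buyers take the larger share because demand is less price-elastic here (demand slope 2 vs supply slope 4).
The less price-elastic side of the market bears the larger share of a per-unit tax.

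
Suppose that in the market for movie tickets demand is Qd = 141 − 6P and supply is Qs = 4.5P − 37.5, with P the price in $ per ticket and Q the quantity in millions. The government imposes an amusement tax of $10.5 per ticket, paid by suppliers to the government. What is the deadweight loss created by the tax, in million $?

Deadweight loss = $141.75 million.

Before the tax: set 141 − 6P = 4.5P − 37.5 → P* = $17, Q* = 39.
With the tax collected from suppliers, supply shifts: Qs = 4.5(P − 10.5) − 37.5.
Solving gives Q = 12 with buyers paying $21.5 and suppliers receiving $11 (the $10.5 wedge).
Quantity falls by |ΔQ| = |39 − 12| = 27.
DWL = ½ · t · |ΔQ| = ½ · 10.5 · 27 = $141.75.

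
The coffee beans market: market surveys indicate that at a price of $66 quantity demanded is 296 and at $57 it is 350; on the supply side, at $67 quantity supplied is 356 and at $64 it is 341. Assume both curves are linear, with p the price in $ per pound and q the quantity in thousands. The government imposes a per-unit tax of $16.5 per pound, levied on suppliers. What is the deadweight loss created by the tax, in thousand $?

Demand slope: (350 − 296)/(57 − 66) = -6, so qd = 692 − 6p.
Supply slope: (341 − 356)/(64 − 67) = 5, so qs = 5p + 21.
Without the tax, 692 − 6p = 5p + 21 gives 11p = 671, so p* = $61 and q* = 326.
With the tax collected from suppliers, supply shifts: qs = 5(p − 16.5) + 21.
Solving gives q = 281 with consumers paying $68.5 and suppliers receiving $52 (the $16.5 wedge).
Quantity falls by |ΔQ| = |326 − 281| = 45.
DWL = ½ · t · |ΔQ| = ½ · 16.5 · 45 = $371.25.

Deadweight loss = $371.25 thousand.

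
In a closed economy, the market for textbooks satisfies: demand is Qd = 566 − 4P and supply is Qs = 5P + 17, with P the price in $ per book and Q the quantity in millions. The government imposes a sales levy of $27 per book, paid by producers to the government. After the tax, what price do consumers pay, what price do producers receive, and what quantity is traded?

Consumers pay $76; producers receive $49; quantity = 262.

Before the tax: set 566 − 4P = 5P + 17 → P* = $61, Q* = 322.
With the tax collected from producers, supply shifts: Qs = 5(P − 27) + 17.
Solving gives Q = 262 with consumers paying $76 and producers receiving $49 (the $27 wedge).
The less price-elastic side of the market bears the larger share of a per-unit tax.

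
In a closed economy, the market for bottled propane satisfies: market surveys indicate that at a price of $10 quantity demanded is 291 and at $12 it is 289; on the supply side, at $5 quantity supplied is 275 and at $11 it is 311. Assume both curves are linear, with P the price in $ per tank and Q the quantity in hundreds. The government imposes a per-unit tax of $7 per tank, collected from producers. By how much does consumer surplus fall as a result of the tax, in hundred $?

Consumer surplus falls by $1740 hundred.

Demand slope: (289 − 291)/(12 − 10) = -1, so Qd = 301 − P.
Supply slope: (311 − 275)/(11 − 5) = 6, so Qs = 6P + 245.
Before the tax: set 301 − P = 6P + 245 → P* = $8, Q* = 293.
With the tax collected from producers, supply shifts: Qs = 6(P − 7) + 245.
New equilibrium: buyers pay $14, producers receive $7, Q = 287. (Wedge: Pb − Ps = 7.)
ΔCS is the trapezoid between Q = 287 and Q = 293 of height $6: ½ · (293 + 287) · 6 = $1740.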